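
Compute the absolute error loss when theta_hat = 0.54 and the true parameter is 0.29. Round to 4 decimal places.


L = |theta_hat - theta_true|
= |0.54 - 0.29| = 0.25

0.25


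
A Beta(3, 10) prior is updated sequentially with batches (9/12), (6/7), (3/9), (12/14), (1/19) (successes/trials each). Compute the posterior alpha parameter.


Sequential conjugate updating is equivalent to a single batch update.
Total successes across all batches = 31
alpha_posterior = alpha_prior + total_successes = 3 + 31
= 34

34


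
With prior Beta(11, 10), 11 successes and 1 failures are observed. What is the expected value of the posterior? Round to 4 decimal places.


Posterior = Beta(22, 11)
E[theta] = alpha/(alpha+beta)
= 22/33 = 0.6667

0.6667


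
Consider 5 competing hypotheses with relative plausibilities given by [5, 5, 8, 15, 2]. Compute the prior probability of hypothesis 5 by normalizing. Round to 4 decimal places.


Sum of weights = 5 + 5 + 8 + 15 + 2 = 35
Normalized prior for H5 = 2 / 35
= 0.0571

0.0571


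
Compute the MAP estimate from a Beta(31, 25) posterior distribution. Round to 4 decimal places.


MAP = mode of Beta distribution
= (alpha - 1)/(alpha + beta - 2)
= (31-1)/(31+25-2)
= 30/54 = 0.5556

0.5556


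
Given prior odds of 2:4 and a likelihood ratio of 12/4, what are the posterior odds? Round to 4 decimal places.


Posterior odds = prior odds * LR
Prior odds = 2/4 = 0.5
LR = 12/4 = 3.0
Posterior odds = 0.5 * 3.0 = 1.5

1.5


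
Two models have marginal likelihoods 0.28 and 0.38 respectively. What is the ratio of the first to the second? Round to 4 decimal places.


Evidence ratio = 0.28 / 0.38
= 0.7368

0.7368


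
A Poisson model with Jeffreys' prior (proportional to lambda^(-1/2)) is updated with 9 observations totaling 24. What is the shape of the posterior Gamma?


Posterior = Gamma(0.5 + S, n)
= Gamma(0.5 + 24, 9)
Posterior shape = 0.5 + S = 0.5 + 24 = 24.5

24.5


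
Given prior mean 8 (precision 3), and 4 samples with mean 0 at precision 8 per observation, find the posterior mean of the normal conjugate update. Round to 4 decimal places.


The posterior mean is a precision-weighted average of prior and data.
Post. prec. = 3 + 32 = 35
Post. mean = (24 + 0)/35 = 24/35 = 0.6857

0.6857


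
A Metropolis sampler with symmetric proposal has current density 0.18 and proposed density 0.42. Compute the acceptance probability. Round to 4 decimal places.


For symmetric proposals, acceptance = min(1, pi(x*)/pi(x))
= min(1, 0.42/0.18)
= min(1, 2.3333) = 1.0

1.0


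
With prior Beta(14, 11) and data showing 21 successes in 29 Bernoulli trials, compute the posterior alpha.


Conjugate update: alpha_posterior = alpha_prior + k
= 14 + 21 = 35

35


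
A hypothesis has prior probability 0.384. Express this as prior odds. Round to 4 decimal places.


Odds = P(H) / P(not H) = 0.384 / 0.616
= 0.6234

0.6234


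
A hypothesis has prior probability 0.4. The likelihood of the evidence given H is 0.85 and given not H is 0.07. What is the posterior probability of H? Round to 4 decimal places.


Using Bayes' theorem:
P(E) = 0.4 * 0.85 + 0.6 * 0.07
P(E) = 0.382
P(H|E) = (0.4 * 0.85) / 0.382 = 0.8901

0.8901


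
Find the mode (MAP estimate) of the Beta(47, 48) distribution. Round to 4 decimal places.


For Beta(a,b) with a,b > 1:
Mode = (a-1)/(a+b-2) = (47-1)/(95-2)
= 46/93 = 0.4946

0.4946


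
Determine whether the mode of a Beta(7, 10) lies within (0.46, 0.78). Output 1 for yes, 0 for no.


First find the mode: (a-1)/(a+b-2) = 0.4
Is 0.4 in (0.46, 0.78)? 0

0


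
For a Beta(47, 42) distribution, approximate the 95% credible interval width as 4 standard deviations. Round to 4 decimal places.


Variance of Beta(a,b) = ab / ((a+b)^2 * (a+b+1))
= 47*42 / ((89)^2 * 90)
= 0.0028
SD = sqrt(0.0028) = 0.0526
Width = 4 * SD = 0.2105

0.2105


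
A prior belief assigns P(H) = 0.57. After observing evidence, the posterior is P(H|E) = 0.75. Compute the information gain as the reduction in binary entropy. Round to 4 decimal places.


H(prior) = -0.57*log2(0.57) - 0.43*log2(0.43)
= 0.9858
H(post) = -0.75*log2(0.75) - 0.25*log2(0.25)
= 0.8113
IG = 0.9858 - 0.8113 = 0.1745

0.1745


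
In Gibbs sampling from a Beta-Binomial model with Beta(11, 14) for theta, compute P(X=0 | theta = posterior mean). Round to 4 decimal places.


Posterior mean = alpha/(alpha+beta) = 11/25 = 0.44
P(X=0|theta=mean) = 1 - theta = 0.56

0.56


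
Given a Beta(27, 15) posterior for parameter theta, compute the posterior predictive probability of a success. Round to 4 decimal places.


For a Beta-Bernoulli model, the predictive probability is the mean:
P(success) = 27/(27+15) = 27/42 = 0.6429

0.6429


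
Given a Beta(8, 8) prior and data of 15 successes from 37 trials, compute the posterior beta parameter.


Number of failures = 37 - 15 = 22
Posterior beta = 8 + 22 = 30

30


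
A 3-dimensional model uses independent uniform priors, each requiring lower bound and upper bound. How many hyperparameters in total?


Per parameter: 2 (lower bound and upper bound).
Total = 3 * 2 = 6

6


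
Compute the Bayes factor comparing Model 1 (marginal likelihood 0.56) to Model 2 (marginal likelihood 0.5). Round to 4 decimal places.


BF12 = marginal likelihood of M1 / marginal likelihood of M2
= 0.56/0.5
= 1.12

1.12


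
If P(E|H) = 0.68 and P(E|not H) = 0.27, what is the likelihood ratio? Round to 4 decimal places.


Likelihood ratio = P(E|H) / P(E|not H)
= 0.68 / 0.27
= 2.5185

2.5185


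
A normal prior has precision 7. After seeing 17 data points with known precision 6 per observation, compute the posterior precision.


In the conjugate normal model, precisions add:
tau_posterior = tau_prior + n * tau_data
= 7 + 17*6 = 109

109


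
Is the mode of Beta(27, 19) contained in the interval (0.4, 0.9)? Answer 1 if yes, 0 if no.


Mode = (a-1)/(a+b-2) = 26/44 = 0.5909
Interval: (0.4, 0.9)
Contains mode? 1

1


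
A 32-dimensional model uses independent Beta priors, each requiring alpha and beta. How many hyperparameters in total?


Per parameter: 2 (alpha and beta).
Total = 32 * 2 = 64

64


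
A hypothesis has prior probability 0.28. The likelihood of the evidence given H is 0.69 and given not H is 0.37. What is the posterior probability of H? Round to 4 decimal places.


Using Bayes' theorem:
P(E) = 0.28 * 0.69 + 0.72 * 0.37
P(E) = 0.4596
P(H|E) = (0.28 * 0.69) / 0.4596 = 0.4204

0.4204


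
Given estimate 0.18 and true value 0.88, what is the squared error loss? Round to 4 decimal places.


Squared error = (estimate - true)^2
Difference = -0.7
Loss = -0.7^2 = 0.49

0.49


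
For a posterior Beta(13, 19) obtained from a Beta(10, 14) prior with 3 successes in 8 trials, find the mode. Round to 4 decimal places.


Mode = (alpha - 1) / (alpha + beta - 2)
= 12 / 30
= 0.4

0.4


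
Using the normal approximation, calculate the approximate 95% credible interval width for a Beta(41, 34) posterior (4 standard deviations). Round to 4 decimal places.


Var(Beta) = 41*34/(75^2 * 76) = 0.0033
SD = 0.0571
Width ~ 4*SD = 0.2284

0.2284


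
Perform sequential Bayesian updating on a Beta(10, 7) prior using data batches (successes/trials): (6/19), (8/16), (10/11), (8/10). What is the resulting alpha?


Accumulate successes: 32
Posterior alpha = prior alpha + sum of successes
= 10 + 32 = 42

42


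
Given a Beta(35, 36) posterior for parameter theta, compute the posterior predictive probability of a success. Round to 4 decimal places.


For a Beta-Bernoulli model, the predictive probability is the mean:
P(success) = 35/(35+36) = 35/71 = 0.493

0.493


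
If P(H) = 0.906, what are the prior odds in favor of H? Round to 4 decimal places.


Prior odds = P(H) / (1 - P(H))
= 0.906 / 0.094
= 9.6383

9.6383


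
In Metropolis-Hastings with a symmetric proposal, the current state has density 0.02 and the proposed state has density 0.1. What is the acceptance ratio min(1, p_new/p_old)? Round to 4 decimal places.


Ratio = p_new / p_old = 0.1 / 0.02 = 5.0
Acceptance = min(1, 5.0) = 1.0

1.0


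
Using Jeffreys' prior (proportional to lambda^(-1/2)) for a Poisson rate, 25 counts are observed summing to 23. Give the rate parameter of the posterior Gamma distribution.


Conjugate update: Gamma(prior_shape + S, prior_rate + n).
Prior shape = 0.5, prior rate = 0.
Posterior rate = 0 + n = 25

25.0


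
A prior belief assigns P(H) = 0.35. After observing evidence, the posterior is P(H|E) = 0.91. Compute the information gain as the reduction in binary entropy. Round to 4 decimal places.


H(prior) = -0.35*log2(0.35) - 0.65*log2(0.65)
= 0.9341
H(post) = -0.91*log2(0.91) - 0.09*log2(0.09)
= 0.4365
IG = 0.9341 - 0.4365 = 0.4976

0.4976


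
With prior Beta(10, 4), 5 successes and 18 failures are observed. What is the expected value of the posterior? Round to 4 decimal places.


Posterior = Beta(15, 22)
E[theta] = alpha/(alpha+beta)
= 15/37 = 0.4054

0.4054


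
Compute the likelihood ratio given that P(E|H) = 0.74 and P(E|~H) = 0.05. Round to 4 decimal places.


LR = P(E|H) / P(E|~H)
= 0.74 / 0.05 = 14.8

14.8


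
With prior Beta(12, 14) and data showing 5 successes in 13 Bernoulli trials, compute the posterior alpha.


Conjugate update: alpha_posterior = alpha_prior + k
= 12 + 5 = 17

17


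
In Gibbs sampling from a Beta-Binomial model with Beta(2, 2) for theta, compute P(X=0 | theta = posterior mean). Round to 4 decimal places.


Posterior mean = alpha/(alpha+beta) = 2/4 = 0.5
P(X=0|theta=mean) = 1 - theta = 0.5

0.5


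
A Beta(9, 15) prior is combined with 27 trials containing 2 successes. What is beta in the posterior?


In conjugate updating:
beta_posterior = beta_prior + (n - k)
= 15 + (27 - 2)
= 15 + 25 = 40

40


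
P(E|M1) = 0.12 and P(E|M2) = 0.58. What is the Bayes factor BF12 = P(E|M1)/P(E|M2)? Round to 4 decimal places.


Bayes factor BF12 = P(E|M1) / P(E|M2)
= 0.12 / 0.58
= 0.2069

0.2069


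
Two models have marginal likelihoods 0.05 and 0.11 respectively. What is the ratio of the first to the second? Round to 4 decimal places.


Evidence ratio = 0.05 / 0.11
= 0.4545

0.4545


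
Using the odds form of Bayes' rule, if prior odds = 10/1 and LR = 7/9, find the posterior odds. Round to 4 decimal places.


Bayes' rule in odds form: posterior odds = prior odds * LR
= (10 * 7) / (1 * 9)
= 70/9 = 7.7778

7.7778


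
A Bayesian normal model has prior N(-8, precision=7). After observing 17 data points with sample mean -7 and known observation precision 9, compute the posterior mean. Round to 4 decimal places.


Posterior mean = (prior_precision * prior_mean + n * data_precision * data_mean) / (prior_precision + n * data_precision)
Numerator = 7*-8 + 17*9*-7 = -1127
Denominator = 7 + 17*9 = 160
Posterior mean = -7.0438

-7.0438


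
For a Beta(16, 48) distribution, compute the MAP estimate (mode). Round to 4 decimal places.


MAP = mode = (a-1)/(a+b-2)
= (16-1)/(16+48-2)
= 15/62 = 0.2419

0.2419


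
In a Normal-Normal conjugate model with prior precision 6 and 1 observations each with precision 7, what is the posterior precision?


Posterior precision = prior precision + n * observation precision
= 6 + 1 * 7
= 6 + 7 = 13

13


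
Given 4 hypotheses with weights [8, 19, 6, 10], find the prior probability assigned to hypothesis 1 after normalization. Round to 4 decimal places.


To normalize, divide each weight by the sum of all weights.
Sum = 43
Prior(H1) = 8/43 = 0.186

0.186


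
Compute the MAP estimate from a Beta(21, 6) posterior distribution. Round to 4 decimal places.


MAP = mode of Beta distribution
= (alpha - 1)/(alpha + beta - 2)
= (21-1)/(21+6-2)
= 20/25 = 0.8

0.8


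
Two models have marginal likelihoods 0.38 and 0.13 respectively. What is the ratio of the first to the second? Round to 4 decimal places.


Evidence ratio = 0.38 / 0.13
= 2.9231

2.9231


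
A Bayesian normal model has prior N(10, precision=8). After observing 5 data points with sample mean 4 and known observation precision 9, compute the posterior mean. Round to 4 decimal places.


Posterior mean = (prior_precision * prior_mean + n * data_precision * data_mean) / (prior_precision + n * data_precision)
Numerator = 8*10 + 5*9*4 = 260
Denominator = 8 + 5*9 = 53
Posterior mean = 4.9057

4.9057


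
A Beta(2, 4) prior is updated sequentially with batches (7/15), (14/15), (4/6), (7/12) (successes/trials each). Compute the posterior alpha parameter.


Sequential conjugate updating is equivalent to a single batch update.
Total successes across all batches = 32
alpha_posterior = alpha_prior + total_successes = 2 + 32
= 34

34


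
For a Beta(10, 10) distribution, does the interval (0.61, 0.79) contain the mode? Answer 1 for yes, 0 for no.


Mode of Beta(a,b) = (a-1)/(a+b-2)
= (10-1)/(10+10-2) = 0.5
Check: 0.61 <= 0.5 <= 0.79?
Result: 0

0


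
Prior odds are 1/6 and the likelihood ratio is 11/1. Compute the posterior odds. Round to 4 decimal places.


Posterior odds = prior odds * likelihood ratio
= (1/6) * (11/1)
= 11 / 6
= 1.8333

1.8333


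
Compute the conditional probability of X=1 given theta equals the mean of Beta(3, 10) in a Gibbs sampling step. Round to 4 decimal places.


Mean of Beta(3, 10) = 0.2308
P(X=1 | theta=0.2308) = 0.2308

0.2308


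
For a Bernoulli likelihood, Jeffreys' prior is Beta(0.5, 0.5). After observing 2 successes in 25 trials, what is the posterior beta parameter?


Jeffreys' prior for Bernoulli is Beta(0.5, 0.5).
Posterior is Beta(0.5 + k, 0.5 + n - k).
Posterior beta = 0.5 + (n - k) = 0.5 + 23 = 23.5

23.5


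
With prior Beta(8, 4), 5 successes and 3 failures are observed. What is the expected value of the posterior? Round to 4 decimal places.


Posterior = Beta(13, 7)
E[theta] = alpha/(alpha+beta)
= 13/20 = 0.65

0.65


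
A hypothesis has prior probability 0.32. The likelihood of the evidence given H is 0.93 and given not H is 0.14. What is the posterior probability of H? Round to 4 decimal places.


Using Bayes' theorem:
P(E) = 0.32 * 0.93 + 0.68 * 0.14
P(E) = 0.3928
P(H|E) = (0.32 * 0.93) / 0.3928 = 0.7576

0.7576


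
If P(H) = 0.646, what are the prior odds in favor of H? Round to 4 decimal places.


Prior odds = P(H) / (1 - P(H))
= 0.646 / 0.354
= 1.8249

1.8249


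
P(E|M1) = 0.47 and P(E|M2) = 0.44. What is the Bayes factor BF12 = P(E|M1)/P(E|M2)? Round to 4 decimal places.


Bayes factor BF12 = P(E|M1) / P(E|M2)
= 0.47 / 0.44
= 1.0682

1.0682


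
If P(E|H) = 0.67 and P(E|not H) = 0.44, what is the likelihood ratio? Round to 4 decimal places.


Likelihood ratio = P(E|H) / P(E|not H)
= 0.67 / 0.44
= 1.5227

1.5227


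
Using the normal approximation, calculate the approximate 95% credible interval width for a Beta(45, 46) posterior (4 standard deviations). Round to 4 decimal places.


Var(Beta) = 45*46/(91^2 * 92) = 0.0027
SD = 0.0521
Width ~ 4*SD = 0.2085

0.2085


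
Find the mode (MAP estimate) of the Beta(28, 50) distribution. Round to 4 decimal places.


For Beta(a,b) with a,b > 1:
Mode = (a-1)/(a+b-2) = (28-1)/(78-2)
= 27/76 = 0.3553

0.3553


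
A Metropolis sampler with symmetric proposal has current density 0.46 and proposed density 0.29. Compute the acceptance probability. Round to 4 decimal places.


For symmetric proposals, acceptance = min(1, pi(x*)/pi(x))
= min(1, 0.29/0.46)
= min(1, 0.6304) = 0.6304

0.6304


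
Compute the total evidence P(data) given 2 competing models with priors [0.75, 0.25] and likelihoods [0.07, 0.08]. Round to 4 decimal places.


Marginal likelihood = sum P(model_i) * P(data|model_i)
Model 1: 0.75 * 0.07 = 0.0525
Model 2: 0.25 * 0.08 = 0.02
Total = 0.0725

0.0725


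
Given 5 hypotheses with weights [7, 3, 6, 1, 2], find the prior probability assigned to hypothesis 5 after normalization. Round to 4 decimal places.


To normalize, divide each weight by the sum of all weights.
Sum = 19
Prior(H5) = 2/19 = 0.1053

0.1053


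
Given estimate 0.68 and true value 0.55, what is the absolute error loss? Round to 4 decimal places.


Absolute error = |estimate - true|
= |0.13| = 0.13

0.13


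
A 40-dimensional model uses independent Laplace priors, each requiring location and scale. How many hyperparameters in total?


Per parameter: 2 (location and scale).
Total = 40 * 2 = 80

80


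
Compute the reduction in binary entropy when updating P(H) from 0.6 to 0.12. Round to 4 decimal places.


H_before = -p*log2(p) - (1-p)*log2(1-p) for p=0.6: 0.971
H_after for p=0.12: 0.5294
Reduction = 0.971 - 0.5294 = 0.4416

0.4416


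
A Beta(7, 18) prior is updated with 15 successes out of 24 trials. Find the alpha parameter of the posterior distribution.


In the Beta-Binomial conjugate update:
alpha_post = alpha_prior + successes
= 7 + 15
= 22

22


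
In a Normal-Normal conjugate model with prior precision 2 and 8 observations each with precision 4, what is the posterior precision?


Posterior precision = prior precision + n * observation precision
= 2 + 8 * 4
= 2 + 32 = 34

34


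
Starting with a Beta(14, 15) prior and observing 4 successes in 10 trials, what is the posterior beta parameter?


Posterior beta = prior beta + failures
Failures = 10 - 4 = 6
beta_post = 15 + 6 = 21

21


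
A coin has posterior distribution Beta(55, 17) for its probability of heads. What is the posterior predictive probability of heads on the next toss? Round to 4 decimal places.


Posterior predictive = E[theta] = alpha/(alpha+beta)
= 55/72
= 0.7639

0.7639


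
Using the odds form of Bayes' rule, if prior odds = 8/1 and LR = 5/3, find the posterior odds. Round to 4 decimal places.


Bayes' rule in odds form: posterior odds = prior odds * LR
= (8 * 5) / (1 * 3)
= 40/3 = 13.3333

13.3333


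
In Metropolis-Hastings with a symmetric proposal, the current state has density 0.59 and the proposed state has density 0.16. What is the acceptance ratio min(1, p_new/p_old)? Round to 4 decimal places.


Ratio = p_new / p_old = 0.16 / 0.59 = 0.2712
Acceptance = min(1, 0.2712) = 0.2712

0.2712


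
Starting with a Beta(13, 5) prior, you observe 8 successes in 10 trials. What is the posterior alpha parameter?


For a Beta-Binomial conjugate model:
Posterior alpha = prior alpha + number of successes
= 13 + 8 = 21

21


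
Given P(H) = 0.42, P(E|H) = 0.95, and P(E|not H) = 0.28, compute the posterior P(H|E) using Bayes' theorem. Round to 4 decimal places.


By Bayes' theorem: P(H|E) = P(E|H)*P(H) / P(E)
P(E) = P(E|H)*P(H) + P(E|not H)*P(not H)
P(E) = 0.95*0.42 + 0.28*0.58 = 0.5614
P(H|E) = 0.95*0.42 / 0.5614 = 0.7107

0.7107


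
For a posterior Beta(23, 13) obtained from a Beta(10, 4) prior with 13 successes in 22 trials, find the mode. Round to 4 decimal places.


Mode = (alpha - 1) / (alpha + beta - 2)
= 22 / 34
= 0.6471

0.6471


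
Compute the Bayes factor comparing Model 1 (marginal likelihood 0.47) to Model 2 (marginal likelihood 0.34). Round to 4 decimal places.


BF12 = marginal likelihood of M1 / marginal likelihood of M2
= 0.47/0.34
= 1.3824

1.3824


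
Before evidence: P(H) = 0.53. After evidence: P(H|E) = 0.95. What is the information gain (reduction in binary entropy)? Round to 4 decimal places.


Prior entropy = 0.9974
Posterior entropy = 0.2864
Information gain = 0.9974 - 0.2864 = 0.711

0.711


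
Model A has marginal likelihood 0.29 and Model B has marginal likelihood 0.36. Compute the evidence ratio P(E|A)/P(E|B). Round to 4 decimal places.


Evidence ratio = P(E|A) / P(E|B)
= 0.29 / 0.36
= 0.8056

0.8056


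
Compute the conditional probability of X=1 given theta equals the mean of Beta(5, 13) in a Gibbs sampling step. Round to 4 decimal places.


Mean of Beta(5, 13) = 0.2778
P(X=1 | theta=0.2778) = 0.2778

0.2778


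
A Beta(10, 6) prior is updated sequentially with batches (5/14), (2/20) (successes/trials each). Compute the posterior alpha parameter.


Sequential conjugate updating is equivalent to a single batch update.
Total successes across all batches = 7
alpha_posterior = alpha_prior + total_successes = 10 + 7
= 17

17


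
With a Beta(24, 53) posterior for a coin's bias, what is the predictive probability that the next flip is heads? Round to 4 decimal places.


The predictive probability equals the posterior mean.
P(next = heads) = alpha / (alpha + beta)
= 24 / 77 = 0.3117

0.3117


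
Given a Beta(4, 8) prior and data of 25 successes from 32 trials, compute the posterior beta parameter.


Number of failures = 32 - 25 = 7
Posterior beta = 8 + 7 = 15

15


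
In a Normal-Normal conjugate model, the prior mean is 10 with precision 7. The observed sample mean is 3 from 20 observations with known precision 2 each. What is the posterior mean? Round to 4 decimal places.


Posterior precision = tau0 + n*tau = 7 + 20*2 = 47
Posterior mean = (tau0*mu0 + n*tau*xbar) / posterior_precision
= (7*10 + 20*2*3) / 47
= 190 / 47 = 4.0426

4.0426


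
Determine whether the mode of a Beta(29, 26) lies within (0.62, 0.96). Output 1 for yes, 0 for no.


First find the mode: (a-1)/(a+b-2) = 0.5283
Is 0.5283 in (0.62, 0.96)? 0

0


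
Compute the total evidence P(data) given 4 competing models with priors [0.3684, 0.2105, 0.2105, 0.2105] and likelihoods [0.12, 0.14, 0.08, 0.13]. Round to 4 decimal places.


Marginal likelihood = sum P(model_i) * P(data|model_i)
Model 1: 0.3684 * 0.12 = 0.0442
Model 2: 0.2105 * 0.14 = 0.0295
Model 3: 0.2105 * 0.08 = 0.0168
Model 4: 0.2105 * 0.13 = 0.0274
Total = 0.1179

0.1179


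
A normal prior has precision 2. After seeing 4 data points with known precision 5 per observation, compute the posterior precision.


In the conjugate normal model, precisions add:
tau_posterior = tau_prior + n * tau_data
= 2 + 4*5 = 22

22


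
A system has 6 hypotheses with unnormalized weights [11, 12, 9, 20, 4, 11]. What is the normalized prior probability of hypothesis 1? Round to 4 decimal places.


The normalized prior is the weight divided by the total.
Total weight = 67
P(H1) = 11 / 67 = 0.1642

0.1642


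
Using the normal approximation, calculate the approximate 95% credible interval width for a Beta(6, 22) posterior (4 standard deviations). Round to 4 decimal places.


Var(Beta) = 6*22/(28^2 * 29) = 0.0058
SD = 0.0762
Width ~ 4*SD = 0.3048

0.3048


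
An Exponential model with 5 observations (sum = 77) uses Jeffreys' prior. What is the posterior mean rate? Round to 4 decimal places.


Posterior Gamma(5, 77)
E[lambda] = 5/77 = 0.0649

0.0649


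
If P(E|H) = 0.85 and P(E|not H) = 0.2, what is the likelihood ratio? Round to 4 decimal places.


Likelihood ratio = P(E|H) / P(E|not H)
= 0.85 / 0.2
= 4.25

4.25


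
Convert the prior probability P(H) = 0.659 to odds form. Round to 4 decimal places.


P(not H) = 1 - 0.659 = 0.341
Odds = 0.659 / 0.341 = 1.9326

1.9326


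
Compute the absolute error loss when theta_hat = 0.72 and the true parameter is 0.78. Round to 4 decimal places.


L = |theta_hat - theta_true|
= |0.72 - 0.78| = 0.06

0.06


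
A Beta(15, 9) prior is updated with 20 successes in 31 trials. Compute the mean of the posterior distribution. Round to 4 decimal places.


After update: Beta(35, 20)
Mean = 35 / (35 + 20) = 35 / 55
= 0.6364

0.6364


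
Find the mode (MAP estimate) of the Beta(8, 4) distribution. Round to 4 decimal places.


For Beta(a,b) with a,b > 1:
Mode = (a-1)/(a+b-2) = (8-1)/(12-2)
= 7/10 = 0.7

0.7


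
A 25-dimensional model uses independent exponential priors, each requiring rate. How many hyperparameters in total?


Per parameter: 1 (rate).
Total = 25 * 1 = 25

25


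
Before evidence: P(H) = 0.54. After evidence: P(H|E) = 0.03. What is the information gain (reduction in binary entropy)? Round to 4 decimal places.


Prior entropy = 0.9954
Posterior entropy = 0.1944
Information gain = 0.9954 - 0.1944 = 0.801

0.801


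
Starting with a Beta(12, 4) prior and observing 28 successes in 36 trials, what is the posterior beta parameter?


Posterior beta = prior beta + failures
Failures = 36 - 28 = 8
beta_post = 4 + 8 = 12

12


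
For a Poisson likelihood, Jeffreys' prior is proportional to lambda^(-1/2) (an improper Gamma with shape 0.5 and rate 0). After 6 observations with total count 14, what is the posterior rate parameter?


Jeffreys' prior for Poisson is proportional to lambda^(-1/2).
Posterior is Gamma(0.5 + S, 0 + n) = Gamma(0.5 + 14, 6).
Posterior rate = 0 + n = 6

6.0


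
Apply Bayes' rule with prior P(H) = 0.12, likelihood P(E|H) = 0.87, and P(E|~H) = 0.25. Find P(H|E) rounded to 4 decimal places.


Step 1: Compute marginal P(E) = P(E|H)P(H) + P(E|~H)P(~H)
= 0.87*0.12 + 0.25*0.88 = 0.3244
Step 2: P(H|E) = P(E|H)P(H)/P(E) = 0.1044/0.3244
= 0.3218

0.3218


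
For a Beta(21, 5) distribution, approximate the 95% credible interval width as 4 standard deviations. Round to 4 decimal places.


Variance of Beta(a,b) = ab / ((a+b)^2 * (a+b+1))
= 21*5 / ((26)^2 * 27)
= 0.0058
SD = sqrt(0.0058) = 0.0758
Width = 4 * SD = 0.3034

0.3034


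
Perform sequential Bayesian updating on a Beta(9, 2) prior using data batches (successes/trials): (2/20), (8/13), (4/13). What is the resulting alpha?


Accumulate successes: 14
Posterior alpha = prior alpha + sum of successes
= 9 + 14 = 23

23


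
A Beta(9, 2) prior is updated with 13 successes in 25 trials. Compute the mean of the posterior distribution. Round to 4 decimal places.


After update: Beta(22, 14)
Mean = 22 / (22 + 14) = 22 / 36
= 0.6111

0.6111


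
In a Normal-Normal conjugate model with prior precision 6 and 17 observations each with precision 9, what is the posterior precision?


Posterior precision = prior precision + n * observation precision
= 6 + 17 * 9
= 6 + 153 = 159

159


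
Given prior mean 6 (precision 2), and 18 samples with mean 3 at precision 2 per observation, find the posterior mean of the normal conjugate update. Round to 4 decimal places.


The posterior mean is a precision-weighted average of prior and data.
Post. prec. = 2 + 36 = 38
Post. mean = (12 + 108)/38 = 120/38 = 3.1579

3.1579


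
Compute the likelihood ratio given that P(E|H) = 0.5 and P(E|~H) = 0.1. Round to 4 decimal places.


LR = P(E|H) / P(E|~H)
= 0.5 / 0.1 = 5.0

5.0


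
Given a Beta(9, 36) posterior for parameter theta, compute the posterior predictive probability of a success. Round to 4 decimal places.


For a Beta-Bernoulli model, the predictive probability is the mean:
P(success) = 9/(9+36) = 9/45 = 0.2

0.2


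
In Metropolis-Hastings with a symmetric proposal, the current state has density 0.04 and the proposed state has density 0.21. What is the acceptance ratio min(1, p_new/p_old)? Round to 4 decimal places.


Ratio = p_new / p_old = 0.21 / 0.04 = 5.25
Acceptance = min(1, 5.25) = 1.0

1.0


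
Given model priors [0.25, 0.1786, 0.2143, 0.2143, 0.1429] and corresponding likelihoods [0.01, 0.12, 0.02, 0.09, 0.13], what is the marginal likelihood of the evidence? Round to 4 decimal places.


P(E) = sum_i P(M_i) P(E|M_i)
= 0.0025 + 0.0214 + 0.0043 + 0.0193 + 0.0186
= 0.0661

0.0661


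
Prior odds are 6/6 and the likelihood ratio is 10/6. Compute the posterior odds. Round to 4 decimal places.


Posterior odds = prior odds * likelihood ratio
= (6/6) * (10/6)
= 60 / 36
= 1.6667

1.6667


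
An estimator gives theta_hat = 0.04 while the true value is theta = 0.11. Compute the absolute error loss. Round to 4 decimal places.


The absolute error loss is |theta_hat - theta|
= |0.04 - 0.11|
= 0.07

0.07


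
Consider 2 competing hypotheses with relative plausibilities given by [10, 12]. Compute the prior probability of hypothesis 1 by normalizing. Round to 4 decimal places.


Sum of weights = 10 + 12 = 22
Normalized prior for H1 = 10 / 22
= 0.4545

0.4545


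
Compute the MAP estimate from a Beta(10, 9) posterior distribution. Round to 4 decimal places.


MAP = mode of Beta distribution
= (alpha - 1)/(alpha + beta - 2)
= (10-1)/(10+9-2)
= 9/17 = 0.5294

0.5294


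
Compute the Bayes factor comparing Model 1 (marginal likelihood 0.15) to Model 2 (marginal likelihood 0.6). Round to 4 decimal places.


BF12 = marginal likelihood of M1 / marginal likelihood of M2
= 0.15/0.6
= 0.25

0.25


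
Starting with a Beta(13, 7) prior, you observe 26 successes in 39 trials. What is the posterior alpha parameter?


For a Beta-Binomial conjugate model:
Posterior alpha = prior alpha + number of successes
= 13 + 26 = 39

39


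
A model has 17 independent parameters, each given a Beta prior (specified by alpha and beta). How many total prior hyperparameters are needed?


Each Beta prior needs 2 hyperparameters (alpha and beta).
Total = 2 * 17 = 34

34


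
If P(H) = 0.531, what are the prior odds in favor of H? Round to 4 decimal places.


Prior odds = P(H) / (1 - P(H))
= 0.531 / 0.469
= 1.1322

1.1322


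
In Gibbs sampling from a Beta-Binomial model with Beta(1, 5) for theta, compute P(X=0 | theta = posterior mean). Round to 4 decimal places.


Posterior mean = alpha/(alpha+beta) = 1/6 = 0.1667
P(X=0|theta=mean) = 1 - theta = 0.8333

0.8333


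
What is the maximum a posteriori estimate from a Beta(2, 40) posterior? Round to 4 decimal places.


The MAP estimate equals the mode of the distribution.
Mode of Beta(a,b) = (a-1)/(a+b-2)
= 1/40
= 0.025

0.025


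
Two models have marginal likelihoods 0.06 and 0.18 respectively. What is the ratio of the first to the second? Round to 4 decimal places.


Evidence ratio = 0.06 / 0.18
= 0.3333

0.3333


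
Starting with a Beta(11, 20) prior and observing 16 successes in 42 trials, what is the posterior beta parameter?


Posterior beta = prior beta + failures
Failures = 42 - 16 = 26
beta_post = 20 + 26 = 46

46


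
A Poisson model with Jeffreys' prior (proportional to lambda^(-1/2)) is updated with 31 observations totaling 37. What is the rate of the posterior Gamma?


Posterior = Gamma(0.5 + S, n)
= Gamma(0.5 + 37, 31)
Posterior rate = 0 + n = 31

31.0


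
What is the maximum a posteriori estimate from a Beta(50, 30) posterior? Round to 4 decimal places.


The MAP estimate equals the mode of the distribution.
Mode of Beta(a,b) = (a-1)/(a+b-2)
= 49/78
= 0.6282

0.6282


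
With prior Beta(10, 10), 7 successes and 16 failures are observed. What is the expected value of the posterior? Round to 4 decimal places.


Posterior = Beta(17, 26)
E[theta] = alpha/(alpha+beta)
= 17/43 = 0.3953

0.3953


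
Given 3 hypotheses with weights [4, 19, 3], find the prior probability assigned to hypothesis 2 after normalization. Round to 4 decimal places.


To normalize, divide each weight by the sum of all weights.
Sum = 26
Prior(H2) = 19/26 = 0.7308

0.7308


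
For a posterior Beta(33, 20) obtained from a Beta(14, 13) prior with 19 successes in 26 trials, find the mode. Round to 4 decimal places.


Mode = (alpha - 1) / (alpha + beta - 2)
= 32 / 51
= 0.6275

0.6275


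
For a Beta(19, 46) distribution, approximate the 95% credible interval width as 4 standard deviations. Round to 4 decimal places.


Variance of Beta(a,b) = ab / ((a+b)^2 * (a+b+1))
= 19*46 / ((65)^2 * 66)
= 0.0031
SD = sqrt(0.0031) = 0.056
Width = 4 * SD = 0.2239

0.2239


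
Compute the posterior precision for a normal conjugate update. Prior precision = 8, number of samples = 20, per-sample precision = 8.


tau_post = tau_0 + n * tau
= 8 + 20 * 8 = 168

168


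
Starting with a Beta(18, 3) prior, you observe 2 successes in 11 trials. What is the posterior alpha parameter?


For a Beta-Binomial conjugate model:
Posterior alpha = prior alpha + number of successes
= 18 + 2 = 20

20


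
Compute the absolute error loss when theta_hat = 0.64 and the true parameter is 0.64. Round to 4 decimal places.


L = |theta_hat - theta_true|
= |0.64 - 0.64| = 0.0

0.0


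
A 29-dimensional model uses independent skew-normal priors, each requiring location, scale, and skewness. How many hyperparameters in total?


Per parameter: 3 (location, scale, and skewness).
Total = 29 * 3 = 87

87


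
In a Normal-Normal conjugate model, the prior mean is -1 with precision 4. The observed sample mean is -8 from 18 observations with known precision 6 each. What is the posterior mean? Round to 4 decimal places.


Posterior precision = tau0 + n*tau = 4 + 18*6 = 112
Posterior mean = (tau0*mu0 + n*tau*xbar) / posterior_precision
= (4*-1 + 18*6*-8) / 112
= -868 / 112 = -7.75

-7.75


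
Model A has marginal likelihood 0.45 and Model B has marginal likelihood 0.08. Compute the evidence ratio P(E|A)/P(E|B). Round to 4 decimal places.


Evidence ratio = P(E|A) / P(E|B)
= 0.45 / 0.08
= 5.625

5.625


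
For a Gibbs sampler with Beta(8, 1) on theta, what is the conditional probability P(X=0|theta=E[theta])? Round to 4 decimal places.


E[theta] = 8/(8+1) = 0.8889
P(X=0|theta) = 1 - theta = 0.1111

0.1111


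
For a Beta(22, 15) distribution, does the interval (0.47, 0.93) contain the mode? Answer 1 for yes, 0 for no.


Mode of Beta(a,b) = (a-1)/(a+b-2)
= (22-1)/(22+15-2) = 0.6
Check: 0.47 <= 0.6 <= 0.93?
Result: 1

1


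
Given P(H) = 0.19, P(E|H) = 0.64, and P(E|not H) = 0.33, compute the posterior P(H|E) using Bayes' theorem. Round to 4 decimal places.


By Bayes' theorem: P(H|E) = P(E|H)*P(H) / P(E)
P(E) = P(E|H)*P(H) + P(E|not H)*P(not H)
P(E) = 0.64*0.19 + 0.33*0.81 = 0.3889
P(H|E) = 0.64*0.19 / 0.3889 = 0.3127

0.3127


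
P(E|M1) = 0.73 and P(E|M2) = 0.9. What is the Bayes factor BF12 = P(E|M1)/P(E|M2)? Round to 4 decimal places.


Bayes factor BF12 = P(E|M1) / P(E|M2)
= 0.73 / 0.9
= 0.8111

0.8111


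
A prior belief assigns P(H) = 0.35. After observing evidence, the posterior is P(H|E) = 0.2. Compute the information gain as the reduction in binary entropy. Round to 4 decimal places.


H(prior) = -0.35*log2(0.35) - 0.65*log2(0.65)
= 0.9341
H(post) = -0.2*log2(0.2) - 0.8*log2(0.8)
= 0.7219
IG = 0.9341 - 0.7219 = 0.2121

0.2121


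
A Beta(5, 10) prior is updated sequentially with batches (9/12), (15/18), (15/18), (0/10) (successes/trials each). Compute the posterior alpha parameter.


Sequential conjugate updating is equivalent to a single batch update.
Total successes across all batches = 39
alpha_posterior = alpha_prior + total_successes = 5 + 39
= 44

44


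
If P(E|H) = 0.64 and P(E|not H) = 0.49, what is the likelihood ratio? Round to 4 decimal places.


Likelihood ratio = P(E|H) / P(E|not H)
= 0.64 / 0.49
= 1.3061

1.3061


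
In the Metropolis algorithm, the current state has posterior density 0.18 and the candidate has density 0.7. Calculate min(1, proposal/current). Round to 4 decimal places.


Ratio = 0.7/0.18 = 3.8889
Acceptance probability = min(1, 3.8889)
= 1.0

1.0


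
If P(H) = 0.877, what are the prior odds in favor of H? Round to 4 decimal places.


Prior odds = P(H) / (1 - P(H))
= 0.877 / 0.123
= 7.1301

7.1301


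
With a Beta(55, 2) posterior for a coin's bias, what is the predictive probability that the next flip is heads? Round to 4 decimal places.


The predictive probability equals the posterior mean.
P(next = heads) = alpha / (alpha + beta)
= 55 / 57 = 0.9649

0.9649


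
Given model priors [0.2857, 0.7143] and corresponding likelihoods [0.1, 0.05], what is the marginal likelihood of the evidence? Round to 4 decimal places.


P(E) = sum_i P(M_i) P(E|M_i)
= 0.0286 + 0.0357
= 0.0643

0.0643


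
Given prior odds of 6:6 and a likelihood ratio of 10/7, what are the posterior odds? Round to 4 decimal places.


Posterior odds = prior odds * LR
Prior odds = 6/6 = 1.0
LR = 10/7 = 1.4286
Posterior odds = 1.0 * 1.4286 = 1.4286

1.4286


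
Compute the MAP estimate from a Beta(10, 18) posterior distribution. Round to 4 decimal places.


MAP = mode of Beta distribution
= (alpha - 1)/(alpha + beta - 2)
= (10-1)/(10+18-2)
= 9/26 = 0.3462

0.3462


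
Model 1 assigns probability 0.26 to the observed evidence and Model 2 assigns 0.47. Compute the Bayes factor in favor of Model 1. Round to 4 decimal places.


BF = P(data|M1) / P(data|M2)
= 0.26 / 0.47 = 0.5532

0.5532


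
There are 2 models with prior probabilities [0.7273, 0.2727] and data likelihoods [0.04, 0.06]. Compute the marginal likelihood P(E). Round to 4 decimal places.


P(E) = sum over models of P(M_i) * P(E|M_i)
= 0.7273*0.04 + 0.2727*0.06
= 0.0455

0.0455


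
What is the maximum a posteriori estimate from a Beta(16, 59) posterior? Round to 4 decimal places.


The MAP estimate equals the mode of the distribution.
Mode of Beta(a,b) = (a-1)/(a+b-2)
= 15/73
= 0.2055

0.2055


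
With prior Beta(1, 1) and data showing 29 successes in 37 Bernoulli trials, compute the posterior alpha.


Conjugate update: alpha_posterior = alpha_prior + k
= 1 + 29 = 30

30


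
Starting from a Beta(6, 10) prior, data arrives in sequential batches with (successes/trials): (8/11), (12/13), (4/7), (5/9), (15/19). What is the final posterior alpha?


In sequential Bayesian updating, we sum all successes.
Total successes = 44
Final alpha = 6 + 44 = 50

50


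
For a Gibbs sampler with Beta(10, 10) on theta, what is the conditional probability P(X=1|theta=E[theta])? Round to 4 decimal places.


E[theta] = 10/(10+10) = 0.5
P(X=1|theta) = theta = 0.5

0.5


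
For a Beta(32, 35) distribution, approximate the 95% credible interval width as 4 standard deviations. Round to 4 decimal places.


Variance of Beta(a,b) = ab / ((a+b)^2 * (a+b+1))
= 32*35 / ((67)^2 * 68)
= 0.0037
SD = sqrt(0.0037) = 0.0606
Width = 4 * SD = 0.2423

0.2423


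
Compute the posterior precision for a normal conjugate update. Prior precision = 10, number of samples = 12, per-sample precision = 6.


tau_post = tau_0 + n * tau
= 10 + 12 * 6 = 82

82


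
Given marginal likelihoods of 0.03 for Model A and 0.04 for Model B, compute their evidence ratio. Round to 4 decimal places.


Ratio = ML(A) / ML(B) = 0.03/0.04
= 0.75

0.75


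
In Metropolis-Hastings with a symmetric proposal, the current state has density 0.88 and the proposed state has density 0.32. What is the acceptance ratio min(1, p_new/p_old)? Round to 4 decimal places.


Ratio = p_new / p_old = 0.32 / 0.88 = 0.3636
Acceptance = min(1, 0.3636) = 0.3636

0.3636


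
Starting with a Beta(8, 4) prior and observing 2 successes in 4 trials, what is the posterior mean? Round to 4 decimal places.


Posterior parameters: alpha = 8 + 2 = 10
beta = 4 + 2 = 6
Posterior mean = alpha / (alpha + beta) = 10 / 16
= 0.625

0.625


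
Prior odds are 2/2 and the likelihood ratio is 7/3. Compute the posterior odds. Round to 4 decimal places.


Posterior odds = prior odds * likelihood ratio
= (2/2) * (7/3)
= 14 / 6
= 2.3333

2.3333


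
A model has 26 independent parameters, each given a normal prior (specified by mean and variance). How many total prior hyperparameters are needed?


Each normal prior needs 2 hyperparameters (mean and variance).
Total = 2 * 26 = 52

52


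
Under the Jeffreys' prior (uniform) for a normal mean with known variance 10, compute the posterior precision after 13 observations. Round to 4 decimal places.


Prior precision = 0 (flat prior).
Post. prec. = 0 + n/var = 13/10 = 1.3

1.3


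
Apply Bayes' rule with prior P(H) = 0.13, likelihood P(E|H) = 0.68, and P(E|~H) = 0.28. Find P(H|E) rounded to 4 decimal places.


Step 1: Compute marginal P(E) = P(E|H)P(H) + P(E|~H)P(~H)
= 0.68*0.13 + 0.28*0.87 = 0.332
Step 2: P(H|E) = P(E|H)P(H)/P(E) = 0.0884/0.332
= 0.2663

0.2663


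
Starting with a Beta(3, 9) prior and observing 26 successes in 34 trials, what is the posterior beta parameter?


Posterior beta = prior beta + failures
Failures = 34 - 26 = 8
beta_post = 9 + 8 = 17

17
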